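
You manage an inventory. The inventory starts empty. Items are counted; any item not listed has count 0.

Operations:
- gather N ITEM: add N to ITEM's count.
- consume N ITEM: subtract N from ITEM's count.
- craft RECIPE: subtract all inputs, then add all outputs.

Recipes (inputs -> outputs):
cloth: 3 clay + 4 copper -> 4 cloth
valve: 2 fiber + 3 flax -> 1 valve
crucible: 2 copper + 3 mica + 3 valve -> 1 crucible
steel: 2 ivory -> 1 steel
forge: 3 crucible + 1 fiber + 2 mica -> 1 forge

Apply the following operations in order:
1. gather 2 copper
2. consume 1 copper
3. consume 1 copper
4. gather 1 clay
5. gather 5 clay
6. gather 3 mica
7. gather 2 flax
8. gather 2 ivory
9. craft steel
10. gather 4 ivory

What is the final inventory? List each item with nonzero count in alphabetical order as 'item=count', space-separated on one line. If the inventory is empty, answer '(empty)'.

After 1 (gather 2 copper): copper=2
After 2 (consume 1 copper): copper=1
After 3 (consume 1 copper): (empty)
After 4 (gather 1 clay): clay=1
After 5 (gather 5 clay): clay=6
After 6 (gather 3 mica): clay=6 mica=3
After 7 (gather 2 flax): clay=6 flax=2 mica=3
After 8 (gather 2 ivory): clay=6 flax=2 ivory=2 mica=3
After 9 (craft steel): clay=6 flax=2 mica=3 steel=1
After 10 (gather 4 ivory): clay=6 flax=2 ivory=4 mica=3 steel=1

Answer: clay=6 flax=2 ivory=4 mica=3 steel=1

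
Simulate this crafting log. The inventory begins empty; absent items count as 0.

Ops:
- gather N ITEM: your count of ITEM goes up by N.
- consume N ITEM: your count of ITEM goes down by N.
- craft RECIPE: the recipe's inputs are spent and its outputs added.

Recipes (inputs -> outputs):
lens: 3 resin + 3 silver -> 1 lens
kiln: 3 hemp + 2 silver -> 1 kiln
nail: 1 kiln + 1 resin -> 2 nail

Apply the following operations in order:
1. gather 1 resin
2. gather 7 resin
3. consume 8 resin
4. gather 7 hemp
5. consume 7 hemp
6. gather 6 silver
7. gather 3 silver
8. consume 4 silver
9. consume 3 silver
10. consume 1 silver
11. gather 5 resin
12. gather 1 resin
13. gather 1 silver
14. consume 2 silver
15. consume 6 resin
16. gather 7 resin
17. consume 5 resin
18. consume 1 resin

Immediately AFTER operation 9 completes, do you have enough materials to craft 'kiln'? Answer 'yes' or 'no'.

After 1 (gather 1 resin): resin=1
After 2 (gather 7 resin): resin=8
After 3 (consume 8 resin): (empty)
After 4 (gather 7 hemp): hemp=7
After 5 (consume 7 hemp): (empty)
After 6 (gather 6 silver): silver=6
After 7 (gather 3 silver): silver=9
After 8 (consume 4 silver): silver=5
After 9 (consume 3 silver): silver=2

Answer: no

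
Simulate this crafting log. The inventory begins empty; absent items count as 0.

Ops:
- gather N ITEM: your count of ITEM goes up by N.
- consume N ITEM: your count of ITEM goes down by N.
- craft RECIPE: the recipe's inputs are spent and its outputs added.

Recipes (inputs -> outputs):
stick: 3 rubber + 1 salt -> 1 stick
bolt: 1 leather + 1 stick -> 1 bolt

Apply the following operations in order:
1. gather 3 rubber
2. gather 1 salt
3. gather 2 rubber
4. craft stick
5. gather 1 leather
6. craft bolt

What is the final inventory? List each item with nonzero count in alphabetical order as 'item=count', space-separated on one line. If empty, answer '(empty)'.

After 1 (gather 3 rubber): rubber=3
After 2 (gather 1 salt): rubber=3 salt=1
After 3 (gather 2 rubber): rubber=5 salt=1
After 4 (craft stick): rubber=2 stick=1
After 5 (gather 1 leather): leather=1 rubber=2 stick=1
After 6 (craft bolt): bolt=1 rubber=2

Answer: bolt=1 rubber=2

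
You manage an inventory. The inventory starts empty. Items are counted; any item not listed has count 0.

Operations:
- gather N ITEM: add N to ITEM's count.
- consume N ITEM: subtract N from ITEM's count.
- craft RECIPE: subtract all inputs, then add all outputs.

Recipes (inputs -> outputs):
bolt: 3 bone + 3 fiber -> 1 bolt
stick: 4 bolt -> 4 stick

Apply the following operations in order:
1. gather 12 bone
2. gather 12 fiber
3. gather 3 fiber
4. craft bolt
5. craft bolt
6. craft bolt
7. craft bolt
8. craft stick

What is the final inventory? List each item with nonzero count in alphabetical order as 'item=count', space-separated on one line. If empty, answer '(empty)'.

After 1 (gather 12 bone): bone=12
After 2 (gather 12 fiber): bone=12 fiber=12
After 3 (gather 3 fiber): bone=12 fiber=15
After 4 (craft bolt): bolt=1 bone=9 fiber=12
After 5 (craft bolt): bolt=2 bone=6 fiber=9
After 6 (craft bolt): bolt=3 bone=3 fiber=6
After 7 (craft bolt): bolt=4 fiber=3
After 8 (craft stick): fiber=3 stick=4

Answer: fiber=3 stick=4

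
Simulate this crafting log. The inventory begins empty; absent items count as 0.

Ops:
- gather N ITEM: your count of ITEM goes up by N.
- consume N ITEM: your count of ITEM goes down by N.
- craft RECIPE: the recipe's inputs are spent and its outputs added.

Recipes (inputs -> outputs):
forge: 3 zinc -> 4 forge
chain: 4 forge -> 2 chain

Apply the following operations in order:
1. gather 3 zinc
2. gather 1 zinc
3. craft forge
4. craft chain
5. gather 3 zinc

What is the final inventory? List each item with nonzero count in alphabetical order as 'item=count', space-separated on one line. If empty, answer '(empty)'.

Answer: chain=2 zinc=4

Derivation:
After 1 (gather 3 zinc): zinc=3
After 2 (gather 1 zinc): zinc=4
After 3 (craft forge): forge=4 zinc=1
After 4 (craft chain): chain=2 zinc=1
After 5 (gather 3 zinc): chain=2 zinc=4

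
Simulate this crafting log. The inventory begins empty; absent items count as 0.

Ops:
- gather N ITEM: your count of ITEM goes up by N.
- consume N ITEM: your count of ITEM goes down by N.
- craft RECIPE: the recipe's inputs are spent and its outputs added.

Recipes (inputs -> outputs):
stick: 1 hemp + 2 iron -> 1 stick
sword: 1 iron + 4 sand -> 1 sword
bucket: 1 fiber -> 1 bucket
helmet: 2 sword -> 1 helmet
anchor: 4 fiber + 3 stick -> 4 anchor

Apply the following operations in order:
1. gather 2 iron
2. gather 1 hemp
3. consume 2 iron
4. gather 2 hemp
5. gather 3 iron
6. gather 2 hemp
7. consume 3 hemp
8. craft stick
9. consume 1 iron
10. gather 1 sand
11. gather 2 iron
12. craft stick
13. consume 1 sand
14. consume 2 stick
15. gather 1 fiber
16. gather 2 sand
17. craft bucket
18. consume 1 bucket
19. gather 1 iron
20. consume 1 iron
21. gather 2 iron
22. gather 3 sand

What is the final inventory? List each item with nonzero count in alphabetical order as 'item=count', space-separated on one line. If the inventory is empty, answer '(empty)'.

After 1 (gather 2 iron): iron=2
After 2 (gather 1 hemp): hemp=1 iron=2
After 3 (consume 2 iron): hemp=1
After 4 (gather 2 hemp): hemp=3
After 5 (gather 3 iron): hemp=3 iron=3
After 6 (gather 2 hemp): hemp=5 iron=3
After 7 (consume 3 hemp): hemp=2 iron=3
After 8 (craft stick): hemp=1 iron=1 stick=1
After 9 (consume 1 iron): hemp=1 stick=1
After 10 (gather 1 sand): hemp=1 sand=1 stick=1
After 11 (gather 2 iron): hemp=1 iron=2 sand=1 stick=1
After 12 (craft stick): sand=1 stick=2
After 13 (consume 1 sand): stick=2
After 14 (consume 2 stick): (empty)
After 15 (gather 1 fiber): fiber=1
After 16 (gather 2 sand): fiber=1 sand=2
After 17 (craft bucket): bucket=1 sand=2
After 18 (consume 1 bucket): sand=2
After 19 (gather 1 iron): iron=1 sand=2
After 20 (consume 1 iron): sand=2
After 21 (gather 2 iron): iron=2 sand=2
After 22 (gather 3 sand): iron=2 sand=5

Answer: iron=2 sand=5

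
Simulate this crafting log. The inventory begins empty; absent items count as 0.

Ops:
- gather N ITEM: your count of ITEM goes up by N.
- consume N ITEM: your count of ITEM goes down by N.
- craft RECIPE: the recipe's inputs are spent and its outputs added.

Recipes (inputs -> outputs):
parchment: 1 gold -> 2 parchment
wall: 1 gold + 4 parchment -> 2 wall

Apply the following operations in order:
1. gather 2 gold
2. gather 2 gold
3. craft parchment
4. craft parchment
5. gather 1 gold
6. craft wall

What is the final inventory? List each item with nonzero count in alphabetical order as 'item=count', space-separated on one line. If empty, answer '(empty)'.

Answer: gold=2 wall=2

Derivation:
After 1 (gather 2 gold): gold=2
After 2 (gather 2 gold): gold=4
After 3 (craft parchment): gold=3 parchment=2
After 4 (craft parchment): gold=2 parchment=4
After 5 (gather 1 gold): gold=3 parchment=4
After 6 (craft wall): gold=2 wall=2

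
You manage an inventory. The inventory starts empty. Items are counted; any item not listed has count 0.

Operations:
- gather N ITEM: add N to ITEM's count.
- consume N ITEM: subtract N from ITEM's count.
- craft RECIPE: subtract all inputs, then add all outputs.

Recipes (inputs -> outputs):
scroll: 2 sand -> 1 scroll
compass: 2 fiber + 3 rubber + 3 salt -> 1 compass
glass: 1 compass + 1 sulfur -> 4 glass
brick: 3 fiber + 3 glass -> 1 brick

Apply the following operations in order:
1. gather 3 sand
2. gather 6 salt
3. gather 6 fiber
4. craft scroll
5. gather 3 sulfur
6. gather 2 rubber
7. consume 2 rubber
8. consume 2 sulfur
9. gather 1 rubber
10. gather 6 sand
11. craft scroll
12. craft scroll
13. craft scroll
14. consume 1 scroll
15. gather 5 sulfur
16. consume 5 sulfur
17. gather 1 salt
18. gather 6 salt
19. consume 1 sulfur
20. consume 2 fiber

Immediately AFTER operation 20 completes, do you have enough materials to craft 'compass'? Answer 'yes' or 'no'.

After 1 (gather 3 sand): sand=3
After 2 (gather 6 salt): salt=6 sand=3
After 3 (gather 6 fiber): fiber=6 salt=6 sand=3
After 4 (craft scroll): fiber=6 salt=6 sand=1 scroll=1
After 5 (gather 3 sulfur): fiber=6 salt=6 sand=1 scroll=1 sulfur=3
After 6 (gather 2 rubber): fiber=6 rubber=2 salt=6 sand=1 scroll=1 sulfur=3
After 7 (consume 2 rubber): fiber=6 salt=6 sand=1 scroll=1 sulfur=3
After 8 (consume 2 sulfur): fiber=6 salt=6 sand=1 scroll=1 sulfur=1
After 9 (gather 1 rubber): fiber=6 rubber=1 salt=6 sand=1 scroll=1 sulfur=1
After 10 (gather 6 sand): fiber=6 rubber=1 salt=6 sand=7 scroll=1 sulfur=1
After 11 (craft scroll): fiber=6 rubber=1 salt=6 sand=5 scroll=2 sulfur=1
After 12 (craft scroll): fiber=6 rubber=1 salt=6 sand=3 scroll=3 sulfur=1
After 13 (craft scroll): fiber=6 rubber=1 salt=6 sand=1 scroll=4 sulfur=1
After 14 (consume 1 scroll): fiber=6 rubber=1 salt=6 sand=1 scroll=3 sulfur=1
After 15 (gather 5 sulfur): fiber=6 rubber=1 salt=6 sand=1 scroll=3 sulfur=6
After 16 (consume 5 sulfur): fiber=6 rubber=1 salt=6 sand=1 scroll=3 sulfur=1
After 17 (gather 1 salt): fiber=6 rubber=1 salt=7 sand=1 scroll=3 sulfur=1
After 18 (gather 6 salt): fiber=6 rubber=1 salt=13 sand=1 scroll=3 sulfur=1
After 19 (consume 1 sulfur): fiber=6 rubber=1 salt=13 sand=1 scroll=3
After 20 (consume 2 fiber): fiber=4 rubber=1 salt=13 sand=1 scroll=3

Answer: no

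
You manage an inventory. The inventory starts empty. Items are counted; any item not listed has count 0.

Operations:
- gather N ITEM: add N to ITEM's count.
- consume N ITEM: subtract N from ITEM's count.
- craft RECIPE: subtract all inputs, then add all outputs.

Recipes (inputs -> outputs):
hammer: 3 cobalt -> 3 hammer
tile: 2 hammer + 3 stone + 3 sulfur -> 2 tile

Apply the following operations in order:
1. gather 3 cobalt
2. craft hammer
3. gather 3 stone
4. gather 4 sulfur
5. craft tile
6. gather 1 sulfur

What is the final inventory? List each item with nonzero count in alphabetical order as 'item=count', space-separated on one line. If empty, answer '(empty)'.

Answer: hammer=1 sulfur=2 tile=2

Derivation:
After 1 (gather 3 cobalt): cobalt=3
After 2 (craft hammer): hammer=3
After 3 (gather 3 stone): hammer=3 stone=3
After 4 (gather 4 sulfur): hammer=3 stone=3 sulfur=4
After 5 (craft tile): hammer=1 sulfur=1 tile=2
After 6 (gather 1 sulfur): hammer=1 sulfur=2 tile=2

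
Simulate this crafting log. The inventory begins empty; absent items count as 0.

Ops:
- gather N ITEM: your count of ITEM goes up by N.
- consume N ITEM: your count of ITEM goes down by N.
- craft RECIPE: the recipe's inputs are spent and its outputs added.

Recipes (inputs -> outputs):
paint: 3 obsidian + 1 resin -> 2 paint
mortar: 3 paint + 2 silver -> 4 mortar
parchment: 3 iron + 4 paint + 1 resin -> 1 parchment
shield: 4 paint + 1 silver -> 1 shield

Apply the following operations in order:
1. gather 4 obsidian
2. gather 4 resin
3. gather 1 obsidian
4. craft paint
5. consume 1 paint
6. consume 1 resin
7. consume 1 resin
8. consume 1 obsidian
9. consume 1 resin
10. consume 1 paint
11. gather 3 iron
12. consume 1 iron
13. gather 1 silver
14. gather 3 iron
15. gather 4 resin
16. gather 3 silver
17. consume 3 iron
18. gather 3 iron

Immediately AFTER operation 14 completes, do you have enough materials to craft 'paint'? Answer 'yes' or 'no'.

Answer: no

Derivation:
After 1 (gather 4 obsidian): obsidian=4
After 2 (gather 4 resin): obsidian=4 resin=4
After 3 (gather 1 obsidian): obsidian=5 resin=4
After 4 (craft paint): obsidian=2 paint=2 resin=3
After 5 (consume 1 paint): obsidian=2 paint=1 resin=3
After 6 (consume 1 resin): obsidian=2 paint=1 resin=2
After 7 (consume 1 resin): obsidian=2 paint=1 resin=1
After 8 (consume 1 obsidian): obsidian=1 paint=1 resin=1
After 9 (consume 1 resin): obsidian=1 paint=1
After 10 (consume 1 paint): obsidian=1
After 11 (gather 3 iron): iron=3 obsidian=1
After 12 (consume 1 iron): iron=2 obsidian=1
After 13 (gather 1 silver): iron=2 obsidian=1 silver=1
After 14 (gather 3 iron): iron=5 obsidian=1 silver=1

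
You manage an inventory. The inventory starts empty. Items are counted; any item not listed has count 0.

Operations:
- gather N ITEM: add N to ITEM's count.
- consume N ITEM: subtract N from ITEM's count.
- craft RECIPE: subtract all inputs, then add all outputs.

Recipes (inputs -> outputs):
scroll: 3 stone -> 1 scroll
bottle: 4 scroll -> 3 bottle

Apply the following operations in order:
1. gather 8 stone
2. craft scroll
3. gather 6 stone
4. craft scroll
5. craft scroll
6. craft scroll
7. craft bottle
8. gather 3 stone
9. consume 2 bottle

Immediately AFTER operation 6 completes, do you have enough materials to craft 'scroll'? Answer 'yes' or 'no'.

Answer: no

Derivation:
After 1 (gather 8 stone): stone=8
After 2 (craft scroll): scroll=1 stone=5
After 3 (gather 6 stone): scroll=1 stone=11
After 4 (craft scroll): scroll=2 stone=8
After 5 (craft scroll): scroll=3 stone=5
After 6 (craft scroll): scroll=4 stone=2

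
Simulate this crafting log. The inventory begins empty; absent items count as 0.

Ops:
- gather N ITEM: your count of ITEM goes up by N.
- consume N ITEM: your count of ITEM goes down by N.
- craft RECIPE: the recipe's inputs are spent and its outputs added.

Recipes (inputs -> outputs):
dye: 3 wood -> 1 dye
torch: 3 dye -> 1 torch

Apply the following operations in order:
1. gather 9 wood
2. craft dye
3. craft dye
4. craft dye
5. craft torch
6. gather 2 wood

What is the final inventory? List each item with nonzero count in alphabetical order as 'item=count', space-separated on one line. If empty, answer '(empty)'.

After 1 (gather 9 wood): wood=9
After 2 (craft dye): dye=1 wood=6
After 3 (craft dye): dye=2 wood=3
After 4 (craft dye): dye=3
After 5 (craft torch): torch=1
After 6 (gather 2 wood): torch=1 wood=2

Answer: torch=1 wood=2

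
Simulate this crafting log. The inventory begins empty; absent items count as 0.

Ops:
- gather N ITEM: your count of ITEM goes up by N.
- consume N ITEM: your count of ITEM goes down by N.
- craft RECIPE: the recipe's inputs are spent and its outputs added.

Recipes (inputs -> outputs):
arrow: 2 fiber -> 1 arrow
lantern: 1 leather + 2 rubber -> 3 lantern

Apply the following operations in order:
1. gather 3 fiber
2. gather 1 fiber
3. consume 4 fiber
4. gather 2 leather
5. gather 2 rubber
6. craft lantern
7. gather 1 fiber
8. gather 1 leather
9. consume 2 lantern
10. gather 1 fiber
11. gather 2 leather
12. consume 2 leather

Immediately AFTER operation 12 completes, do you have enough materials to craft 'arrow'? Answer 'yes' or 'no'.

After 1 (gather 3 fiber): fiber=3
After 2 (gather 1 fiber): fiber=4
After 3 (consume 4 fiber): (empty)
After 4 (gather 2 leather): leather=2
After 5 (gather 2 rubber): leather=2 rubber=2
After 6 (craft lantern): lantern=3 leather=1
After 7 (gather 1 fiber): fiber=1 lantern=3 leather=1
After 8 (gather 1 leather): fiber=1 lantern=3 leather=2
After 9 (consume 2 lantern): fiber=1 lantern=1 leather=2
After 10 (gather 1 fiber): fiber=2 lantern=1 leather=2
After 11 (gather 2 leather): fiber=2 lantern=1 leather=4
After 12 (consume 2 leather): fiber=2 lantern=1 leather=2

Answer: yes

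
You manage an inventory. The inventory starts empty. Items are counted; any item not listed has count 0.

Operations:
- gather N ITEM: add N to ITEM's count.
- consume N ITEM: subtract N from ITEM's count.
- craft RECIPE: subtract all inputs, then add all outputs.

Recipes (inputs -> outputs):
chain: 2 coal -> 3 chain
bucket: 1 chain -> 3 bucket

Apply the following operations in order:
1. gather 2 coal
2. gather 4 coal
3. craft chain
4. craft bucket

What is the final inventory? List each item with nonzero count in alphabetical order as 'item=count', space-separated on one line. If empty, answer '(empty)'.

Answer: bucket=3 chain=2 coal=4

Derivation:
After 1 (gather 2 coal): coal=2
After 2 (gather 4 coal): coal=6
After 3 (craft chain): chain=3 coal=4
After 4 (craft bucket): bucket=3 chain=2 coal=4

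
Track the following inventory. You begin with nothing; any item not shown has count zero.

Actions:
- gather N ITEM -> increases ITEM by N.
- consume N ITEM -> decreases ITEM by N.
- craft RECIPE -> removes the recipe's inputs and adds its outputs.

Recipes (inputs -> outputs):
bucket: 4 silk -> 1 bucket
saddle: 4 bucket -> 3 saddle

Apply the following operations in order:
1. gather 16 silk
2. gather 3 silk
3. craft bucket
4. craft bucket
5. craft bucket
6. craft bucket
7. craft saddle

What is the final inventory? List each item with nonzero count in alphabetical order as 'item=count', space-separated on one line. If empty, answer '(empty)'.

After 1 (gather 16 silk): silk=16
After 2 (gather 3 silk): silk=19
After 3 (craft bucket): bucket=1 silk=15
After 4 (craft bucket): bucket=2 silk=11
After 5 (craft bucket): bucket=3 silk=7
After 6 (craft bucket): bucket=4 silk=3
After 7 (craft saddle): saddle=3 silk=3

Answer: saddle=3 silk=3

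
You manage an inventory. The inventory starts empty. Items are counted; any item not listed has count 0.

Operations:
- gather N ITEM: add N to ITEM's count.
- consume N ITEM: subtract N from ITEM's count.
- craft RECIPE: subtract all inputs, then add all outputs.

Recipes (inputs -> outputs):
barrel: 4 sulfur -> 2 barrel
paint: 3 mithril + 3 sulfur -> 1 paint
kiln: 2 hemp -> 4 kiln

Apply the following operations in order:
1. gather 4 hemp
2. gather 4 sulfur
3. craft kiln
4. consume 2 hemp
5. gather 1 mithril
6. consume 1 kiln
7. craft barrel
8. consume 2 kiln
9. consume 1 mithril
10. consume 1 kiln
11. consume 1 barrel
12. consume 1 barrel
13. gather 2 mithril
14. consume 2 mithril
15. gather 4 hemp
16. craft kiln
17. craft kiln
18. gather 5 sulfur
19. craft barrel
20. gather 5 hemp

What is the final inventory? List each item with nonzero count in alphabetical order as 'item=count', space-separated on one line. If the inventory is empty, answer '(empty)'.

After 1 (gather 4 hemp): hemp=4
After 2 (gather 4 sulfur): hemp=4 sulfur=4
After 3 (craft kiln): hemp=2 kiln=4 sulfur=4
After 4 (consume 2 hemp): kiln=4 sulfur=4
After 5 (gather 1 mithril): kiln=4 mithril=1 sulfur=4
After 6 (consume 1 kiln): kiln=3 mithril=1 sulfur=4
After 7 (craft barrel): barrel=2 kiln=3 mithril=1
After 8 (consume 2 kiln): barrel=2 kiln=1 mithril=1
After 9 (consume 1 mithril): barrel=2 kiln=1
After 10 (consume 1 kiln): barrel=2
After 11 (consume 1 barrel): barrel=1
After 12 (consume 1 barrel): (empty)
After 13 (gather 2 mithril): mithril=2
After 14 (consume 2 mithril): (empty)
After 15 (gather 4 hemp): hemp=4
After 16 (craft kiln): hemp=2 kiln=4
After 17 (craft kiln): kiln=8
After 18 (gather 5 sulfur): kiln=8 sulfur=5
After 19 (craft barrel): barrel=2 kiln=8 sulfur=1
After 20 (gather 5 hemp): barrel=2 hemp=5 kiln=8 sulfur=1

Answer: barrel=2 hemp=5 kiln=8 sulfur=1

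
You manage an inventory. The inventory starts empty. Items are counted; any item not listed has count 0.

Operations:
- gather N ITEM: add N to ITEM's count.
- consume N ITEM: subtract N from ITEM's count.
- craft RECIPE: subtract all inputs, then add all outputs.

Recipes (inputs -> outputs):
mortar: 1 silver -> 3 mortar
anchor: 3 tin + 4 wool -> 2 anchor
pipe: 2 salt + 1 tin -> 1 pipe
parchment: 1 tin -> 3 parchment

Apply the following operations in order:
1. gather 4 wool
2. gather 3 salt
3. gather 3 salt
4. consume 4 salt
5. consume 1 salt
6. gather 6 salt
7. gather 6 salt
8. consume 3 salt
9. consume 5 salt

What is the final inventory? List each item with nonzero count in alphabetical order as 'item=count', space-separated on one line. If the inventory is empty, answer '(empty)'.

Answer: salt=5 wool=4

Derivation:
After 1 (gather 4 wool): wool=4
After 2 (gather 3 salt): salt=3 wool=4
After 3 (gather 3 salt): salt=6 wool=4
After 4 (consume 4 salt): salt=2 wool=4
After 5 (consume 1 salt): salt=1 wool=4
After 6 (gather 6 salt): salt=7 wool=4
After 7 (gather 6 salt): salt=13 wool=4
After 8 (consume 3 salt): salt=10 wool=4
After 9 (consume 5 salt): salt=5 wool=4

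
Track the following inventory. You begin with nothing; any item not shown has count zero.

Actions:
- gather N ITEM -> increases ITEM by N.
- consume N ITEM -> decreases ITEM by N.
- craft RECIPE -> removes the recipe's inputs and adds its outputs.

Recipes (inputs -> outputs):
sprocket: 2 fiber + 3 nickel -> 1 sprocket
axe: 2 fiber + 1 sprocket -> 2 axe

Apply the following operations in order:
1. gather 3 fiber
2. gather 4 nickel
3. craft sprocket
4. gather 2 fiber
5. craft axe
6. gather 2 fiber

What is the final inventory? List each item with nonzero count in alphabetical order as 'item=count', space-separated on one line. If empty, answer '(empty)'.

Answer: axe=2 fiber=3 nickel=1

Derivation:
After 1 (gather 3 fiber): fiber=3
After 2 (gather 4 nickel): fiber=3 nickel=4
After 3 (craft sprocket): fiber=1 nickel=1 sprocket=1
After 4 (gather 2 fiber): fiber=3 nickel=1 sprocket=1
After 5 (craft axe): axe=2 fiber=1 nickel=1
After 6 (gather 2 fiber): axe=2 fiber=3 nickel=1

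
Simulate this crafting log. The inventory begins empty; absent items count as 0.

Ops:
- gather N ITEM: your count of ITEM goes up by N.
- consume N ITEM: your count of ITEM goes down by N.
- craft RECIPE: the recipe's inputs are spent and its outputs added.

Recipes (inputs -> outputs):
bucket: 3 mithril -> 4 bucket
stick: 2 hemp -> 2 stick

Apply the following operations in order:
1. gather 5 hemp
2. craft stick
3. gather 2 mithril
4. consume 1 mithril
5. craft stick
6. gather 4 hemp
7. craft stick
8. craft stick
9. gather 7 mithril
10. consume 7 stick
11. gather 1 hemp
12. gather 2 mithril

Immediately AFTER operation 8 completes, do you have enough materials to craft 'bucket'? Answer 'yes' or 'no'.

After 1 (gather 5 hemp): hemp=5
After 2 (craft stick): hemp=3 stick=2
After 3 (gather 2 mithril): hemp=3 mithril=2 stick=2
After 4 (consume 1 mithril): hemp=3 mithril=1 stick=2
After 5 (craft stick): hemp=1 mithril=1 stick=4
After 6 (gather 4 hemp): hemp=5 mithril=1 stick=4
After 7 (craft stick): hemp=3 mithril=1 stick=6
After 8 (craft stick): hemp=1 mithril=1 stick=8

Answer: no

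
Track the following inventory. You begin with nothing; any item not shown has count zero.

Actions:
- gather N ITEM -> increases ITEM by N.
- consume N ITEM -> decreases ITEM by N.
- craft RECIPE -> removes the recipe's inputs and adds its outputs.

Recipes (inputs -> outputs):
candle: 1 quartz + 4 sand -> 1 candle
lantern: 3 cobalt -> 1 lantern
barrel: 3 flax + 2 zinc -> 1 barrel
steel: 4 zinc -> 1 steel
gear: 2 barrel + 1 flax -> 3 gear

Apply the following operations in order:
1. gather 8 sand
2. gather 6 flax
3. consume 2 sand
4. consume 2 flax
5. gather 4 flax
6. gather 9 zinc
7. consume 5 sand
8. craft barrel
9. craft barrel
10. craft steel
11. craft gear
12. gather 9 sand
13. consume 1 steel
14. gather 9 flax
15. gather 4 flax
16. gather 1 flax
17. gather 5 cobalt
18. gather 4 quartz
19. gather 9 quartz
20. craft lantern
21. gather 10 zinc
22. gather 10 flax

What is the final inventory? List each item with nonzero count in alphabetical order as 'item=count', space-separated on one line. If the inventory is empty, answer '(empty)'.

After 1 (gather 8 sand): sand=8
After 2 (gather 6 flax): flax=6 sand=8
After 3 (consume 2 sand): flax=6 sand=6
After 4 (consume 2 flax): flax=4 sand=6
After 5 (gather 4 flax): flax=8 sand=6
After 6 (gather 9 zinc): flax=8 sand=6 zinc=9
After 7 (consume 5 sand): flax=8 sand=1 zinc=9
After 8 (craft barrel): barrel=1 flax=5 sand=1 zinc=7
After 9 (craft barrel): barrel=2 flax=2 sand=1 zinc=5
After 10 (craft steel): barrel=2 flax=2 sand=1 steel=1 zinc=1
After 11 (craft gear): flax=1 gear=3 sand=1 steel=1 zinc=1
After 12 (gather 9 sand): flax=1 gear=3 sand=10 steel=1 zinc=1
After 13 (consume 1 steel): flax=1 gear=3 sand=10 zinc=1
After 14 (gather 9 flax): flax=10 gear=3 sand=10 zinc=1
After 15 (gather 4 flax): flax=14 gear=3 sand=10 zinc=1
After 16 (gather 1 flax): flax=15 gear=3 sand=10 zinc=1
After 17 (gather 5 cobalt): cobalt=5 flax=15 gear=3 sand=10 zinc=1
After 18 (gather 4 quartz): cobalt=5 flax=15 gear=3 quartz=4 sand=10 zinc=1
After 19 (gather 9 quartz): cobalt=5 flax=15 gear=3 quartz=13 sand=10 zinc=1
After 20 (craft lantern): cobalt=2 flax=15 gear=3 lantern=1 quartz=13 sand=10 zinc=1
After 21 (gather 10 zinc): cobalt=2 flax=15 gear=3 lantern=1 quartz=13 sand=10 zinc=11
After 22 (gather 10 flax): cobalt=2 flax=25 gear=3 lantern=1 quartz=13 sand=10 zinc=11

Answer: cobalt=2 flax=25 gear=3 lantern=1 quartz=13 sand=10 zinc=11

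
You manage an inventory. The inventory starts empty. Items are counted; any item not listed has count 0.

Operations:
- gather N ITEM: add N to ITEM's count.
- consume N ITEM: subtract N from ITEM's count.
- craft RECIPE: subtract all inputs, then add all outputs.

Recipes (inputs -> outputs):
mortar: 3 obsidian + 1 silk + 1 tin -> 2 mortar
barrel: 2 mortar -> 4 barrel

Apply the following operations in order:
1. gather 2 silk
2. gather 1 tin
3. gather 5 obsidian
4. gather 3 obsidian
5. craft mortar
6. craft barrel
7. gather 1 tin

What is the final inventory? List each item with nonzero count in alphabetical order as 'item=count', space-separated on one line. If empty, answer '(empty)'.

Answer: barrel=4 obsidian=5 silk=1 tin=1

Derivation:
After 1 (gather 2 silk): silk=2
After 2 (gather 1 tin): silk=2 tin=1
After 3 (gather 5 obsidian): obsidian=5 silk=2 tin=1
After 4 (gather 3 obsidian): obsidian=8 silk=2 tin=1
After 5 (craft mortar): mortar=2 obsidian=5 silk=1
After 6 (craft barrel): barrel=4 obsidian=5 silk=1
After 7 (gather 1 tin): barrel=4 obsidian=5 silk=1 tin=1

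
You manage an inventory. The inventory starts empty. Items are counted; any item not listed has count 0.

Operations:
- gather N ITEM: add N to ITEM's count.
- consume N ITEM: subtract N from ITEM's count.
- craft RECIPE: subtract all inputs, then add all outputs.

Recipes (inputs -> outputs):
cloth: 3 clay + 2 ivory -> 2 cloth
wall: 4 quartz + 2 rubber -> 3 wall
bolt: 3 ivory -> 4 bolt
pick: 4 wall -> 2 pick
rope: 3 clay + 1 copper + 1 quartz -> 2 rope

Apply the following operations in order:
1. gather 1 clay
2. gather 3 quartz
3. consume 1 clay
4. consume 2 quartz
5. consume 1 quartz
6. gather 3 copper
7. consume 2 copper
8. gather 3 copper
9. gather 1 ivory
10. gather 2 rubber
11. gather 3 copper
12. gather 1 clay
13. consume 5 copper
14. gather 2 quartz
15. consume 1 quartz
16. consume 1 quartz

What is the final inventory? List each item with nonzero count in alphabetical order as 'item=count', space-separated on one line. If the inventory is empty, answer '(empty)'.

After 1 (gather 1 clay): clay=1
After 2 (gather 3 quartz): clay=1 quartz=3
After 3 (consume 1 clay): quartz=3
After 4 (consume 2 quartz): quartz=1
After 5 (consume 1 quartz): (empty)
After 6 (gather 3 copper): copper=3
After 7 (consume 2 copper): copper=1
After 8 (gather 3 copper): copper=4
After 9 (gather 1 ivory): copper=4 ivory=1
After 10 (gather 2 rubber): copper=4 ivory=1 rubber=2
After 11 (gather 3 copper): copper=7 ivory=1 rubber=2
After 12 (gather 1 clay): clay=1 copper=7 ivory=1 rubber=2
After 13 (consume 5 copper): clay=1 copper=2 ivory=1 rubber=2
After 14 (gather 2 quartz): clay=1 copper=2 ivory=1 quartz=2 rubber=2
After 15 (consume 1 quartz): clay=1 copper=2 ivory=1 quartz=1 rubber=2
After 16 (consume 1 quartz): clay=1 copper=2 ivory=1 rubber=2

Answer: clay=1 copper=2 ivory=1 rubber=2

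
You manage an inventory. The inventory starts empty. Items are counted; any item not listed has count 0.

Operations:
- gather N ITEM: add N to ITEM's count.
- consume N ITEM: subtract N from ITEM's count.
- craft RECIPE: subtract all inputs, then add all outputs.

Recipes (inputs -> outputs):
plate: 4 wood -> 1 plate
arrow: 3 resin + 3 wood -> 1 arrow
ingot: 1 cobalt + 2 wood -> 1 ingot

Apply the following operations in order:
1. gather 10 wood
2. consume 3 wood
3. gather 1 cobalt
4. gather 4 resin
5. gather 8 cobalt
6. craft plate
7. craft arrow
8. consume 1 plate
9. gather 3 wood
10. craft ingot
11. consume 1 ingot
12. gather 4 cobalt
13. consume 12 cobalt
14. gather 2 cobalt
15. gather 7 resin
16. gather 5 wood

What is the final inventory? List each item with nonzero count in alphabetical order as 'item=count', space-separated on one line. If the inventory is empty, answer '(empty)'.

Answer: arrow=1 cobalt=2 resin=8 wood=6

Derivation:
After 1 (gather 10 wood): wood=10
After 2 (consume 3 wood): wood=7
After 3 (gather 1 cobalt): cobalt=1 wood=7
After 4 (gather 4 resin): cobalt=1 resin=4 wood=7
After 5 (gather 8 cobalt): cobalt=9 resin=4 wood=7
After 6 (craft plate): cobalt=9 plate=1 resin=4 wood=3
After 7 (craft arrow): arrow=1 cobalt=9 plate=1 resin=1
After 8 (consume 1 plate): arrow=1 cobalt=9 resin=1
After 9 (gather 3 wood): arrow=1 cobalt=9 resin=1 wood=3
After 10 (craft ingot): arrow=1 cobalt=8 ingot=1 resin=1 wood=1
After 11 (consume 1 ingot): arrow=1 cobalt=8 resin=1 wood=1
After 12 (gather 4 cobalt): arrow=1 cobalt=12 resin=1 wood=1
After 13 (consume 12 cobalt): arrow=1 resin=1 wood=1
After 14 (gather 2 cobalt): arrow=1 cobalt=2 resin=1 wood=1
After 15 (gather 7 resin): arrow=1 cobalt=2 resin=8 wood=1
After 16 (gather 5 wood): arrow=1 cobalt=2 resin=8 wood=6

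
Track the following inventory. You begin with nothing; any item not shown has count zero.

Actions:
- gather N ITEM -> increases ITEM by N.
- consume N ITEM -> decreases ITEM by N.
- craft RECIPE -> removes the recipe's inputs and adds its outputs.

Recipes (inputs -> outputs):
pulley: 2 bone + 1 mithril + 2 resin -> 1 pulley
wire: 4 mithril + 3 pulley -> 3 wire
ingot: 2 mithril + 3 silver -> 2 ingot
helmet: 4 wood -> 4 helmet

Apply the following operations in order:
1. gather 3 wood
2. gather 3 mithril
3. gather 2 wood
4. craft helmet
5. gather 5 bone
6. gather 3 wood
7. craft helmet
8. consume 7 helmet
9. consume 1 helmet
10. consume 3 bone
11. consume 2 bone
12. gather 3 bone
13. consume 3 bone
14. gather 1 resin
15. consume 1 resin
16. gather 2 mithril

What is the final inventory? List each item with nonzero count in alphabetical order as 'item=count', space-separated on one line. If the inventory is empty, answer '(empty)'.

Answer: mithril=5

Derivation:
After 1 (gather 3 wood): wood=3
After 2 (gather 3 mithril): mithril=3 wood=3
After 3 (gather 2 wood): mithril=3 wood=5
After 4 (craft helmet): helmet=4 mithril=3 wood=1
After 5 (gather 5 bone): bone=5 helmet=4 mithril=3 wood=1
After 6 (gather 3 wood): bone=5 helmet=4 mithril=3 wood=4
After 7 (craft helmet): bone=5 helmet=8 mithril=3
After 8 (consume 7 helmet): bone=5 helmet=1 mithril=3
After 9 (consume 1 helmet): bone=5 mithril=3
After 10 (consume 3 bone): bone=2 mithril=3
After 11 (consume 2 bone): mithril=3
After 12 (gather 3 bone): bone=3 mithril=3
After 13 (consume 3 bone): mithril=3
After 14 (gather 1 resin): mithril=3 resin=1
After 15 (consume 1 resin): mithril=3
After 16 (gather 2 mithril): mithril=5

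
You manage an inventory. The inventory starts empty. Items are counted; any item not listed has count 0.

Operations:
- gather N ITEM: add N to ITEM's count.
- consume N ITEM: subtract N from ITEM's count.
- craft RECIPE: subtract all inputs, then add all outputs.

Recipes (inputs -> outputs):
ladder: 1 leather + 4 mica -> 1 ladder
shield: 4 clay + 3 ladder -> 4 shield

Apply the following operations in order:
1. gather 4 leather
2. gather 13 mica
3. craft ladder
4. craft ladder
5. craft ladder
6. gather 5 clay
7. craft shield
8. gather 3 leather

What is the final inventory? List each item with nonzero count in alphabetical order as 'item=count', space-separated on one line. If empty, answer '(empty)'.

Answer: clay=1 leather=4 mica=1 shield=4

Derivation:
After 1 (gather 4 leather): leather=4
After 2 (gather 13 mica): leather=4 mica=13
After 3 (craft ladder): ladder=1 leather=3 mica=9
After 4 (craft ladder): ladder=2 leather=2 mica=5
After 5 (craft ladder): ladder=3 leather=1 mica=1
After 6 (gather 5 clay): clay=5 ladder=3 leather=1 mica=1
After 7 (craft shield): clay=1 leather=1 mica=1 shield=4
After 8 (gather 3 leather): clay=1 leather=4 mica=1 shield=4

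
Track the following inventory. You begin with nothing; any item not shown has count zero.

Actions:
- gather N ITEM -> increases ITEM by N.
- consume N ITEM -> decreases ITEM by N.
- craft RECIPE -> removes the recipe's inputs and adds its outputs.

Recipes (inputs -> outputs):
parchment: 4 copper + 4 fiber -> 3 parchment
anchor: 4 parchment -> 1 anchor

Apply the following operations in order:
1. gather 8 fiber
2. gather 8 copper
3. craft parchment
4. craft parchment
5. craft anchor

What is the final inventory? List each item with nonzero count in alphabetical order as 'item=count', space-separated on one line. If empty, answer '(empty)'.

After 1 (gather 8 fiber): fiber=8
After 2 (gather 8 copper): copper=8 fiber=8
After 3 (craft parchment): copper=4 fiber=4 parchment=3
After 4 (craft parchment): parchment=6
After 5 (craft anchor): anchor=1 parchment=2

Answer: anchor=1 parchment=2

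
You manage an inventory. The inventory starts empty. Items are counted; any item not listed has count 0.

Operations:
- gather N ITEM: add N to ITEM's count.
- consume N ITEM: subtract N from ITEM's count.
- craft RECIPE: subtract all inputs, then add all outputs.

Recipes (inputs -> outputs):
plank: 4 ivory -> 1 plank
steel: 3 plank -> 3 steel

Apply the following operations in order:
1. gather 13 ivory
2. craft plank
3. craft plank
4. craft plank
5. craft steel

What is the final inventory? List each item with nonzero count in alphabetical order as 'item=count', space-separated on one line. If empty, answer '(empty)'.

Answer: ivory=1 steel=3

Derivation:
After 1 (gather 13 ivory): ivory=13
After 2 (craft plank): ivory=9 plank=1
After 3 (craft plank): ivory=5 plank=2
After 4 (craft plank): ivory=1 plank=3
After 5 (craft steel): ivory=1 steel=3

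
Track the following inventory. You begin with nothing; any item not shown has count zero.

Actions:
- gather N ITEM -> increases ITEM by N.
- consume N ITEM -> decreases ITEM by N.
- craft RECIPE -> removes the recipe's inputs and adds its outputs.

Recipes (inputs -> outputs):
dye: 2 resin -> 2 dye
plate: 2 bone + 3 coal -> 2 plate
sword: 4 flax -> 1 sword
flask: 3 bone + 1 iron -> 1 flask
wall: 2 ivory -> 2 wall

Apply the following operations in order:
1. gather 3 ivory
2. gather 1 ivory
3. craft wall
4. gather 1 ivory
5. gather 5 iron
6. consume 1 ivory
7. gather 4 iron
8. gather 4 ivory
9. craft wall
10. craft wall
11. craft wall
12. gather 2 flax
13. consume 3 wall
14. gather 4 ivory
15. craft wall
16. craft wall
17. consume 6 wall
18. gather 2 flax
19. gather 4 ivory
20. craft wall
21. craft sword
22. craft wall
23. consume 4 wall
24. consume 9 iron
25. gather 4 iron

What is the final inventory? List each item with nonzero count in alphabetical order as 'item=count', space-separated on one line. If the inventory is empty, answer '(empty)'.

Answer: iron=4 sword=1 wall=3

Derivation:
After 1 (gather 3 ivory): ivory=3
After 2 (gather 1 ivory): ivory=4
After 3 (craft wall): ivory=2 wall=2
After 4 (gather 1 ivory): ivory=3 wall=2
After 5 (gather 5 iron): iron=5 ivory=3 wall=2
After 6 (consume 1 ivory): iron=5 ivory=2 wall=2
After 7 (gather 4 iron): iron=9 ivory=2 wall=2
After 8 (gather 4 ivory): iron=9 ivory=6 wall=2
After 9 (craft wall): iron=9 ivory=4 wall=4
After 10 (craft wall): iron=9 ivory=2 wall=6
After 11 (craft wall): iron=9 wall=8
After 12 (gather 2 flax): flax=2 iron=9 wall=8
After 13 (consume 3 wall): flax=2 iron=9 wall=5
After 14 (gather 4 ivory): flax=2 iron=9 ivory=4 wall=5
After 15 (craft wall): flax=2 iron=9 ivory=2 wall=7
After 16 (craft wall): flax=2 iron=9 wall=9
After 17 (consume 6 wall): flax=2 iron=9 wall=3
After 18 (gather 2 flax): flax=4 iron=9 wall=3
After 19 (gather 4 ivory): flax=4 iron=9 ivory=4 wall=3
After 20 (craft wall): flax=4 iron=9 ivory=2 wall=5
After 21 (craft sword): iron=9 ivory=2 sword=1 wall=5
After 22 (craft wall): iron=9 sword=1 wall=7
After 23 (consume 4 wall): iron=9 sword=1 wall=3
After 24 (consume 9 iron): sword=1 wall=3
After 25 (gather 4 iron): iron=4 sword=1 wall=3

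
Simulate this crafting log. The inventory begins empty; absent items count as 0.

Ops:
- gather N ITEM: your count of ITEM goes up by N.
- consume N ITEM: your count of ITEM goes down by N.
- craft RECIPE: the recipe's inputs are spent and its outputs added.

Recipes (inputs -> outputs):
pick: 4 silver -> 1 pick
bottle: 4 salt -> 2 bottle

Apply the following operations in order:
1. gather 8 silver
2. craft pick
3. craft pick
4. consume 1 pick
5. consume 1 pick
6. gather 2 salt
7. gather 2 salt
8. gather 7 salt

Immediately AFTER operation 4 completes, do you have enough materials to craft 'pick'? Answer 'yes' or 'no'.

Answer: no

Derivation:
After 1 (gather 8 silver): silver=8
After 2 (craft pick): pick=1 silver=4
After 3 (craft pick): pick=2
After 4 (consume 1 pick): pick=1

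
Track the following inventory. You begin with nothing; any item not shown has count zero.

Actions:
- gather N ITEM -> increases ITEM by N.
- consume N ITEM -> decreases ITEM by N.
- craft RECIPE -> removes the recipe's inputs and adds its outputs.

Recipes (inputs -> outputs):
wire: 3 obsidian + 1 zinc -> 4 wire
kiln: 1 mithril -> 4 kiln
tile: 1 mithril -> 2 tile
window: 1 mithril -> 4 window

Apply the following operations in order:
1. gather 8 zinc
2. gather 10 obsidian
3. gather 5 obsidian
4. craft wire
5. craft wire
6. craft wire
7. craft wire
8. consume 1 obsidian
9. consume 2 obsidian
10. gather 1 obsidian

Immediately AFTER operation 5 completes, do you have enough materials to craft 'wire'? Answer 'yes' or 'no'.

After 1 (gather 8 zinc): zinc=8
After 2 (gather 10 obsidian): obsidian=10 zinc=8
After 3 (gather 5 obsidian): obsidian=15 zinc=8
After 4 (craft wire): obsidian=12 wire=4 zinc=7
After 5 (craft wire): obsidian=9 wire=8 zinc=6

Answer: yes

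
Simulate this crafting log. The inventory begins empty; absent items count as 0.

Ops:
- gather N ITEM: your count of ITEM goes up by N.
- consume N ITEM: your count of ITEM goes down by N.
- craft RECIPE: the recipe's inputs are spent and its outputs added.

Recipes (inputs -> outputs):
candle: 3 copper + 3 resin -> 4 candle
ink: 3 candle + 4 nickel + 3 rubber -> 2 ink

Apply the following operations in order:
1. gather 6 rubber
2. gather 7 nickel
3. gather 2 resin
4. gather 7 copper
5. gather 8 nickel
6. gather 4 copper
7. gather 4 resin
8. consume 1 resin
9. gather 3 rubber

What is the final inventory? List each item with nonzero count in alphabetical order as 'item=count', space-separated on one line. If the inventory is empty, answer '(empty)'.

After 1 (gather 6 rubber): rubber=6
After 2 (gather 7 nickel): nickel=7 rubber=6
After 3 (gather 2 resin): nickel=7 resin=2 rubber=6
After 4 (gather 7 copper): copper=7 nickel=7 resin=2 rubber=6
After 5 (gather 8 nickel): copper=7 nickel=15 resin=2 rubber=6
After 6 (gather 4 copper): copper=11 nickel=15 resin=2 rubber=6
After 7 (gather 4 resin): copper=11 nickel=15 resin=6 rubber=6
After 8 (consume 1 resin): copper=11 nickel=15 resin=5 rubber=6
After 9 (gather 3 rubber): copper=11 nickel=15 resin=5 rubber=9

Answer: copper=11 nickel=15 resin=5 rubber=9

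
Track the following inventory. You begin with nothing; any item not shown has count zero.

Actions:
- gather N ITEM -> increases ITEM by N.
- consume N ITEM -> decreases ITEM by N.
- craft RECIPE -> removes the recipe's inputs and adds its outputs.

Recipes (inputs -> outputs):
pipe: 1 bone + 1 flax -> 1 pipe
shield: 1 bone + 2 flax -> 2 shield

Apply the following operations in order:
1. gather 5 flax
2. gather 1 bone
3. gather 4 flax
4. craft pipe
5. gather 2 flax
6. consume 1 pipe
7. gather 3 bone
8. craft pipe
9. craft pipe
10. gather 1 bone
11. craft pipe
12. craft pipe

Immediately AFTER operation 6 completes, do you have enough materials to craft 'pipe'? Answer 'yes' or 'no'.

Answer: no

Derivation:
After 1 (gather 5 flax): flax=5
After 2 (gather 1 bone): bone=1 flax=5
After 3 (gather 4 flax): bone=1 flax=9
After 4 (craft pipe): flax=8 pipe=1
After 5 (gather 2 flax): flax=10 pipe=1
After 6 (consume 1 pipe): flax=10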